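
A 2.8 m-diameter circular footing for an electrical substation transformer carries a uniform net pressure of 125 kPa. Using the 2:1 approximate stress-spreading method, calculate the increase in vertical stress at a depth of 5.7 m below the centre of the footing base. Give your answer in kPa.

By the 2:1 method the load spreads at 1 horizontal : 2 vertical, so at depth z the loaded area has grown by z in each plan dimension:
Δσ ≈ qD²/(D+z)² = 125×2.8²/(2.8+5.7)² = 13.564 kPa

Δσ_z ≈ 13.6 kPa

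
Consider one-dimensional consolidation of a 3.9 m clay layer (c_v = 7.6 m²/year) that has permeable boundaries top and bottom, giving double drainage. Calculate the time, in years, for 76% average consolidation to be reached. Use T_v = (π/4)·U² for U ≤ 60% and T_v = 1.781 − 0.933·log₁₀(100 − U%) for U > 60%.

Drainage path length: H_d = H/2 = 1.95 m (double drainage).
U > 60%: T_v = 1.781 − 0.933·log₁₀(100 − 76) = 0.49326.
t = T_v·H_d²/c_v = 0.49326×1.95²/7.6 = 0.2468 years.

t ≈ 0.247 years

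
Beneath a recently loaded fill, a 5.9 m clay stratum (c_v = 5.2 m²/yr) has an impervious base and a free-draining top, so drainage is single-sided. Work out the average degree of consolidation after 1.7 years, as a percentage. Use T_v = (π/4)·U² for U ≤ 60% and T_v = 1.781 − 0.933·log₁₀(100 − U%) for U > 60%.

U ≈ 56.9 %

Drainage path length: H_d = H = 5.9 m (single drainage).
T_v = c_v·t/H_d² = 5.2×1.7/5.9² = 0.25395.
T_v = 0.25395 corresponds to the U ≤ 60% branch:
U = √(4T_v/π) = 0.5686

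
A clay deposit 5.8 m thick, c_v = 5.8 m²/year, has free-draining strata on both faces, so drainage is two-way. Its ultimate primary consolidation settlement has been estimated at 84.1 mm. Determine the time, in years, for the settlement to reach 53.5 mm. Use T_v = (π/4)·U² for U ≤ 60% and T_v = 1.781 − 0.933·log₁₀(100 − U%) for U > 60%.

Drainage path length: H_d = H/2 = 2.9 m (double drainage).
U = S(t)/S_ult = 53.5/84.1 = 0.6361.
U > 60%: T_v = 1.781 − 0.933·log₁₀(100 − 63.615) = 0.32466.
t = T_v·H_d²/c_v = 0.32466×2.9²/5.8 = 0.4708 years.

t ≈ 0.471 years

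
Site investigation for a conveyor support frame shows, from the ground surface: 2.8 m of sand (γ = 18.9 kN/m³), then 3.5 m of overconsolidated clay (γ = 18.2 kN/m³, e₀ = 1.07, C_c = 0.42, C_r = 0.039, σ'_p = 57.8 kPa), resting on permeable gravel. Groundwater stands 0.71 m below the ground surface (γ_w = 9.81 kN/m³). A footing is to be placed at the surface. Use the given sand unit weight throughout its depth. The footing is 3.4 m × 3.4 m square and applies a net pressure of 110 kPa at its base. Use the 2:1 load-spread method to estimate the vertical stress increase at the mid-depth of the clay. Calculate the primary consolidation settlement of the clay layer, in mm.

Mid-depth of clay below the ground surface: z = 2.8 + 3.5/2 = 4.55 m.
Total vertical stress at mid-clay: σ_v = 18.9×2.8 + 18.2×1.75 = 84.77 kPa.
Pore pressure: u = 9.81×(4.55 − 0.71) = 37.67 kPa.
Initial effective stress: σ'_0 = σ_v − u = 84.77 − 37.67 = 47.1 kPa.
Stress increase at mid-clay by the 2:1 spreading method:
Δσ = qBL/((B+z)(L+z)) = 110×3.4×3.4/((3.4+4.55)(3.4+4.55)) = 20.119 kPa
Final effective stress: σ'_f = 47.1 + 20.119 = 67.219 kPa.
σ'_f = 67.219 > σ'_p = 57.8 kPa, so the stress path crosses the preconsolidation pressure — recompression up to σ'_p, then virgin compression beyond:
S_c = H/(1+e₀)·[C_r·log₁₀(σ'_p/σ'_0) + C_c·log₁₀(σ'_f/σ'_p)]
    = 3.5/2.07 × [0.039×log₁₀(57.8/47.1) + 0.42×log₁₀(67.219/57.8)]
    = 1.6908 × [0.0034674 + 0.027537] = 0.05242 m

S_c ≈ 52.4 mm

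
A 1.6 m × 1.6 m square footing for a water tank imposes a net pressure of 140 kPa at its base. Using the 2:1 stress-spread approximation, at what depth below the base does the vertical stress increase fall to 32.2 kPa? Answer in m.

2:1 spreading — at depth z the loaded area has grown by z in each plan dimension:
qB²/(B+z)² = Δσ_z ⇒ z = B(√(q/Δσ_z) − 1) = 1.6×(√(140/32.2) − 1) = 1.736 m

z ≈ 1.74 m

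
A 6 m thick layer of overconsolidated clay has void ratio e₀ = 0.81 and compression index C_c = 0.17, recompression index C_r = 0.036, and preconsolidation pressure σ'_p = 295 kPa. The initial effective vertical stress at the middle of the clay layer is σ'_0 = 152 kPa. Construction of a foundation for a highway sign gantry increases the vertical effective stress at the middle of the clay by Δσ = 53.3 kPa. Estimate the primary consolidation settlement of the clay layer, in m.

S_c ≈ 0.0156 m

Final effective stress: σ'_f = 152 + 53.3 = 205.3 kPa.
σ'_f = 205.3 ≤ σ'_p = 295 kPa, so the clay remains overconsolidated and only the recompression index applies:
S_c = C_r·H/(1+e₀)·log₁₀(σ'_f/σ'_0) = 0.036×6/1.81×log₁₀(205.3/152)
    = 0.11934 × 0.13055 = 0.01558 m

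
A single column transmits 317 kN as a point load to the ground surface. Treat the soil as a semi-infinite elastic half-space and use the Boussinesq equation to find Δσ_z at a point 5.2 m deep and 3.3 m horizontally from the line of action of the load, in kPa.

Boussinesq vertical stress below a point load on an elastic half-space:
Δσ_z = 3P/(2πz²) · [1 + (r/z)²]^(−5/2)
r/z = 3.3/5.2 = 0.63462; [1+(r/z)²]^(−5/2) = 0.4291.
Δσ_z = 3×317/(2π×5.2²) × 0.4291 = 5.5975 × 0.4291 = 2.402 kPa

Δσ_z ≈ 2.4 kPa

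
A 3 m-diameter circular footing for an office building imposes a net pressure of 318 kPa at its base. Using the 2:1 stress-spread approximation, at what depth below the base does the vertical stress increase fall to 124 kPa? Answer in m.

z ≈ 1.8 m

2:1 spreading — at depth z the loaded area has grown by z in each plan dimension:
qD²/(D+z)² = Δσ_z ⇒ z = D(√(q/Δσ_z) − 1) = 3×(√(318/124) − 1) = 1.804 m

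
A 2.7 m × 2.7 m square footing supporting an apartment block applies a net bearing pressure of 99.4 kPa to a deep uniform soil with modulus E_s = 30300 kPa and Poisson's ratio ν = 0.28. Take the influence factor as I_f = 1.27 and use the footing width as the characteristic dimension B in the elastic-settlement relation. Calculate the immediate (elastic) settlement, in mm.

S_e ≈ 10.4 mm

Immediate (elastic) settlement: S_e = q·B·(1−ν²)/E_s · I_f.
S_e = 99.4 × 2.7 × (1 − 0.28²) / 30300 × 1.27
    = 99.4 × 2.7 × 0.9216 / 30300 × 1.27
    = 0.01037 m = 10.37 mm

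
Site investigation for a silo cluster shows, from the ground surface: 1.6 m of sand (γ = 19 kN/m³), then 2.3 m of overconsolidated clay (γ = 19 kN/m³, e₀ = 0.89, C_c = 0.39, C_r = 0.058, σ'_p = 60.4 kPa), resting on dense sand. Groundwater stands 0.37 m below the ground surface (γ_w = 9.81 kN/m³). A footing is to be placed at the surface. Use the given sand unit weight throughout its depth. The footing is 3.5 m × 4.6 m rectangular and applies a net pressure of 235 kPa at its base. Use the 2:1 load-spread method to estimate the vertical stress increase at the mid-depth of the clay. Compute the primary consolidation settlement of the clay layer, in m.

S_c ≈ 0.149 m

Mid-depth of clay below the ground surface: z = 1.6 + 2.3/2 = 2.75 m.
Total vertical stress at mid-clay: σ_v = 19×1.6 + 19×1.15 = 52.25 kPa.
Pore pressure: u = 9.81×(2.75 − 0.37) = 23.348 kPa.
Initial effective stress: σ'_0 = σ_v − u = 52.25 − 23.348 = 28.902 kPa.
Stress increase at mid-clay by the 2:1 spreading method:
Δσ = qBL/((B+z)(L+z)) = 235×3.5×4.6/((3.5+2.75)(4.6+2.75)) = 82.362 kPa
Final effective stress: σ'_f = 28.902 + 82.362 = 111.26 kPa.
σ'_f = 111.26 > σ'_p = 60.4 kPa, so the stress path crosses the preconsolidation pressure — recompression up to σ'_p, then virgin compression beyond:
S_c = H/(1+e₀)·[C_r·log₁₀(σ'_p/σ'_0) + C_c·log₁₀(σ'_f/σ'_p)]
    = 2.3/1.89 × [0.058×log₁₀(60.4/28.902) + 0.39×log₁₀(111.26/60.4)]
    = 1.2169 × [0.018566 + 0.10347] = 0.1485 m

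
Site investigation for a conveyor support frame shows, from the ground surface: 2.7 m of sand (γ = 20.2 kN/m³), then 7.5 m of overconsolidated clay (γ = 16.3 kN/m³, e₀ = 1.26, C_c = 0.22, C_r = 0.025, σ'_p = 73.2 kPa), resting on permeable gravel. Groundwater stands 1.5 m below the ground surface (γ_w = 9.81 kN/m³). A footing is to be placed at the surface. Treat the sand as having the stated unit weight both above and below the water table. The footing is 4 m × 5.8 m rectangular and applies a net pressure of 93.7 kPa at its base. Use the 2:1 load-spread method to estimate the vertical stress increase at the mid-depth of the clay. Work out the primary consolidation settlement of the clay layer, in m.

S_c ≈ 0.0471 m

Mid-depth of clay below the ground surface: z = 2.7 + 7.5/2 = 6.45 m.
Total vertical stress at mid-clay: σ_v = 20.2×2.7 + 16.3×3.75 = 115.66 kPa.
Pore pressure: u = 9.81×(6.45 − 1.5) = 48.56 kPa.
Initial effective stress: σ'_0 = σ_v − u = 115.66 − 48.56 = 67.1 kPa.
Stress increase at mid-clay by the 2:1 spreading method:
Δσ = qBL/((B+z)(L+z)) = 93.7×4×5.8/((4+6.45)(5.8+6.45)) = 16.981 kPa
Final effective stress: σ'_f = 67.1 + 16.981 = 84.081 kPa.
σ'_f = 84.081 > σ'_p = 73.2 kPa, so the stress path crosses the preconsolidation pressure — recompression up to σ'_p, then virgin compression beyond:
S_c = H/(1+e₀)·[C_r·log₁₀(σ'_p/σ'_0) + C_c·log₁₀(σ'_f/σ'_p)]
    = 7.5/2.26 × [0.025×log₁₀(73.2/67.1) + 0.22×log₁₀(84.081/73.2)]
    = 3.3186 × [0.00094471 + 0.013241] = 0.04708 m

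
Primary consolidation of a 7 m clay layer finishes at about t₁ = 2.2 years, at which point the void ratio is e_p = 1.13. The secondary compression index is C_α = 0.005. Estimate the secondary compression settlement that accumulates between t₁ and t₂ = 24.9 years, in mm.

S_s ≈ 17.3 mm

Secondary compression: S_s = C_α·H/(1+e_p)·log₁₀(t₂/t₁)
S_s = 0.005×7/(1+1.13)×log₁₀(24.9/2.2)
    = 0.01643 × 1.054 = 0.01732 m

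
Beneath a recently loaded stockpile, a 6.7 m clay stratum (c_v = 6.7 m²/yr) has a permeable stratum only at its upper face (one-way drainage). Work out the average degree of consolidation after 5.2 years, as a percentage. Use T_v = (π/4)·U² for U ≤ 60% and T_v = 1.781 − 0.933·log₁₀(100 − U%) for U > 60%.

U ≈ 88.1 %

Drainage path length: H_d = H = 6.7 m (single drainage).
T_v = c_v·t/H_d² = 6.7×5.2/6.7² = 0.77612.
T_v = 0.77612 corresponds to the U > 60% branch:
U = 1 − 10^((1.781 − T_v)/0.933)/100 = 0.8806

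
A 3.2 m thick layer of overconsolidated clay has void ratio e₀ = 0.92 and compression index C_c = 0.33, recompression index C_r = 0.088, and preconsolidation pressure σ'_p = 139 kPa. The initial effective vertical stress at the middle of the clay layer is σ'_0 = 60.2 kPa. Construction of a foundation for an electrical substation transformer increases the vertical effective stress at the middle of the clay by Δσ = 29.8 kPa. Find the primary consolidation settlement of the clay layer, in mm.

Final effective stress: σ'_f = 60.2 + 29.8 = 90 kPa.
σ'_f = 90 ≤ σ'_p = 139 kPa, so the clay remains overconsolidated and only the recompression index applies:
S_c = C_r·H/(1+e₀)·log₁₀(σ'_f/σ'_0) = 0.088×3.2/1.92×log₁₀(90/60.2)
    = 0.14667 × 0.17465 = 0.02562 m

S_c ≈ 25.6 mm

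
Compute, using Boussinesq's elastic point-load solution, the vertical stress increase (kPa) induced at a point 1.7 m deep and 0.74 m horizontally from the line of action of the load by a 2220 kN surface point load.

Δσ_z ≈ 238 kPa

Boussinesq vertical stress below a point load on an elastic half-space:
Δσ_z = 3P/(2πz²) · [1 + (r/z)²]^(−5/2)
r/z = 0.74/1.7 = 0.43529; [1+(r/z)²]^(−5/2) = 0.64805.
Δσ_z = 3×2220/(2π×1.7²) × 0.64805 = 366.77 × 0.64805 = 237.7 kPa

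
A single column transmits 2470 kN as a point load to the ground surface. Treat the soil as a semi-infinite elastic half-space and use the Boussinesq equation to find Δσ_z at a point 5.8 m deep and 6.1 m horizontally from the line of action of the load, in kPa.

Boussinesq vertical stress below a point load on an elastic half-space:
Δσ_z = 3P/(2πz²) · [1 + (r/z)²]^(−5/2)
r/z = 6.1/5.8 = 1.0517; [1+(r/z)²]^(−5/2) = 0.15534.
Δσ_z = 3×2470/(2π×5.8²) × 0.15534 = 35.058 × 0.15534 = 5.446 kPa

Δσ_z ≈ 5.45 kPa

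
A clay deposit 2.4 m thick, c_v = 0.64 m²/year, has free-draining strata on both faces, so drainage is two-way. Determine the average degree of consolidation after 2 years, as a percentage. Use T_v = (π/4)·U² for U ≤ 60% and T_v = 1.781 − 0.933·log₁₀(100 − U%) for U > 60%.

U ≈ 91 %

Drainage path length: H_d = H/2 = 1.2 m (double drainage).
T_v = c_v·t/H_d² = 0.64×2/1.2² = 0.88889.
T_v = 0.88889 corresponds to the U > 60% branch:
U = 1 − 10^((1.781 − T_v)/0.933)/100 = 0.9096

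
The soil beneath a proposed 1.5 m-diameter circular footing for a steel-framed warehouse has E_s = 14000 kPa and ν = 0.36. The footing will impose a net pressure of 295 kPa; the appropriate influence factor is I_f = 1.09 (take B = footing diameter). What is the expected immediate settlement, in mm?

Immediate (elastic) settlement: S_e = q·B·(1−ν²)/E_s · I_f.
S_e = 295 × 1.5 × (1 − 0.36²) / 14000 × 1.09
    = 295 × 1.5 × 0.8704 / 14000 × 1.09
    = 0.02999 m = 29.99 mm

S_e ≈ 30 mm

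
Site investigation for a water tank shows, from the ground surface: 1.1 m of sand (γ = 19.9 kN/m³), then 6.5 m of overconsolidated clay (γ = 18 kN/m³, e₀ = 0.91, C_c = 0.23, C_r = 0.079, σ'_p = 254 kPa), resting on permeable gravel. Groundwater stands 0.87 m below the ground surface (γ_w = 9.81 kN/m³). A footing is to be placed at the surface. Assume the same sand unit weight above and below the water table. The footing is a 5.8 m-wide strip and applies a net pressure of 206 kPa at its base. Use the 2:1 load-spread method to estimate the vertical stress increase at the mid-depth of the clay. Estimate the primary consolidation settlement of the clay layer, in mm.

Mid-depth of clay below the ground surface: z = 1.1 + 6.5/2 = 4.35 m.
Total vertical stress at mid-clay: σ_v = 19.9×1.1 + 18×3.25 = 80.39 kPa.
Pore pressure: u = 9.81×(4.35 − 0.87) = 34.139 kPa.
Initial effective stress: σ'_0 = σ_v − u = 80.39 − 34.139 = 46.251 kPa.
Stress increase at mid-clay by the 2:1 spreading method:
Δσ = qB/(B+z) = 206×5.8/(5.8+4.35) = 117.71 kPa
Final effective stress: σ'_f = 46.251 + 117.71 = 163.96 kPa.
σ'_f = 163.96 ≤ σ'_p = 254 kPa, so the clay remains overconsolidated and only the recompression index applies:
S_c = C_r·H/(1+e₀)·log₁₀(σ'_f/σ'_0) = 0.079×6.5/1.91×log₁₀(163.96/46.251)
    = 0.26884 × 0.54962 = 0.1478 m

S_c ≈ 148 mm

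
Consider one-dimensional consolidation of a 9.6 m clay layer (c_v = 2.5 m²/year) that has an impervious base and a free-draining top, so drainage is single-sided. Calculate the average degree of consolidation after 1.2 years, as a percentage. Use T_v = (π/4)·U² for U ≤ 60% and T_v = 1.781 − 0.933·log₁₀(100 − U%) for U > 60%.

Drainage path length: H_d = H = 9.6 m (single drainage).
T_v = c_v·t/H_d² = 2.5×1.2/9.6² = 0.032552.
T_v = 0.032552 corresponds to the U ≤ 60% branch:
U = √(4T_v/π) = 0.2036

U ≈ 20.4 %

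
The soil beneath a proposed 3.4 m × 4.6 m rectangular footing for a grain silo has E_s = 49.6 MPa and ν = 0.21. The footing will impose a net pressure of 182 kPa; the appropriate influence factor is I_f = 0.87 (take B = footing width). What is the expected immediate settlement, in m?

Immediate (elastic) settlement: S_e = q·B·(1−ν²)/E_s · I_f.
E_s = 49.6 MPa = 49600 kPa.
S_e = 182 × 3.4 × (1 − 0.21²) / 49600 × 0.87
    = 182 × 3.4 × 0.9559 / 49600 × 0.87
    = 0.01038 m

S_e ≈ 0.0104 m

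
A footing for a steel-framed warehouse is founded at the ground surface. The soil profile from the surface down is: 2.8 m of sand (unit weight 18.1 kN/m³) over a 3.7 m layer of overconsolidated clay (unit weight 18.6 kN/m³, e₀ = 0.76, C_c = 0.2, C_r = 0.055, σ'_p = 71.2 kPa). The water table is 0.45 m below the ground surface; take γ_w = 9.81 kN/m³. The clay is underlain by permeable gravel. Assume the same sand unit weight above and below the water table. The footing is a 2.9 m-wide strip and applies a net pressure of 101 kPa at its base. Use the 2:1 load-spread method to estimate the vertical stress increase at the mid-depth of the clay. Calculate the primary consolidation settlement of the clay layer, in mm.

Mid-depth of clay below the ground surface: z = 2.8 + 3.7/2 = 4.65 m.
Total vertical stress at mid-clay: σ_v = 18.1×2.8 + 18.6×1.85 = 85.09 kPa.
Pore pressure: u = 9.81×(4.65 − 0.45) = 41.202 kPa.
Initial effective stress: σ'_0 = σ_v − u = 85.09 − 41.202 = 43.888 kPa.
Stress increase at mid-clay by the 2:1 spreading method:
Δσ = qB/(B+z) = 101×2.9/(2.9+4.65) = 38.795 kPa
Final effective stress: σ'_f = 43.888 + 38.795 = 82.683 kPa.
σ'_f = 82.683 > σ'_p = 71.2 kPa, so the stress path crosses the preconsolidation pressure — recompression up to σ'_p, then virgin compression beyond:
S_c = H/(1+e₀)·[C_r·log₁₀(σ'_p/σ'_0) + C_c·log₁₀(σ'_f/σ'_p)]
    = 3.7/1.76 × [0.055×log₁₀(71.2/43.888) + 0.2×log₁₀(82.683/71.2)]
    = 2.1023 × [0.011557 + 0.012987] = 0.0516 m

S_c ≈ 51.6 mm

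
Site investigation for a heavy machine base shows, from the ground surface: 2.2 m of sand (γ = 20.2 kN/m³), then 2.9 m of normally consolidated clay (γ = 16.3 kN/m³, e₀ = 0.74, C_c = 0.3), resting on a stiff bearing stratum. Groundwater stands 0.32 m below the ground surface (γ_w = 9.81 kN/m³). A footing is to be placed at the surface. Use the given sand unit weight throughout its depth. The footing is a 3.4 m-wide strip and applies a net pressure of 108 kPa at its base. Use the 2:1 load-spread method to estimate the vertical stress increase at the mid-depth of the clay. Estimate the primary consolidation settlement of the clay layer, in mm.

S_c ≈ 196 mm

Mid-depth of clay below the ground surface: z = 2.2 + 2.9/2 = 3.65 m.
Total vertical stress at mid-clay: σ_v = 20.2×2.2 + 16.3×1.45 = 68.075 kPa.
Pore pressure: u = 9.81×(3.65 − 0.32) = 32.667 kPa.
Initial effective stress: σ'_0 = σ_v − u = 68.075 − 32.667 = 35.408 kPa.
Stress increase at mid-clay by the 2:1 spreading method:
Δσ = qB/(B+z) = 108×3.4/(3.4+3.65) = 52.085 kPa
Final effective stress: σ'_f = σ'_0 + Δσ = 35.408 + 52.085 = 87.493 kPa.
Normally consolidated clay, so the full stress increment lies on the virgin compression line:
S_c = C_c·H/(1+e₀)·log₁₀(σ'_f/σ'_0) = 0.3×2.9/(1+0.74)×log₁₀(87.493/35.408)
    = 0.5 × 0.39287 = 0.1964 m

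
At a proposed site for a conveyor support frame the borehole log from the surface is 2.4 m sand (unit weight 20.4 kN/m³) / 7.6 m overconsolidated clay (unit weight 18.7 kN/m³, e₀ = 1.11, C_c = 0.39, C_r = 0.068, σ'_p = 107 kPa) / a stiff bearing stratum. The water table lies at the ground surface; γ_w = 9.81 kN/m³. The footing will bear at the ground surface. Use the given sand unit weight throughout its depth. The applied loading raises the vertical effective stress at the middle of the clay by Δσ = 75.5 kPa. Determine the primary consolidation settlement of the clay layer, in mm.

S_c ≈ 203 mm

Mid-depth of clay below the ground surface: z = 2.4 + 7.6/2 = 6.2 m.
Total vertical stress at mid-clay: σ_v = 20.4×2.4 + 18.7×3.8 = 120.02 kPa.
Pore pressure: u = 9.81×(6.2 − 0) = 60.822 kPa.
Initial effective stress: σ'_0 = σ_v − u = 120.02 − 60.822 = 59.198 kPa.
Final effective stress: σ'_f = 59.198 + 75.5 = 134.7 kPa.
σ'_f = 134.7 > σ'_p = 107 kPa, so the stress path crosses the preconsolidation pressure — recompression up to σ'_p, then virgin compression beyond:
S_c = H/(1+e₀)·[C_r·log₁₀(σ'_p/σ'_0) + C_c·log₁₀(σ'_f/σ'_p)]
    = 7.6/2.11 × [0.068×log₁₀(107/59.198) + 0.39×log₁₀(134.7/107)]
    = 3.6019 × [0.017481 + 0.038994] = 0.2034 m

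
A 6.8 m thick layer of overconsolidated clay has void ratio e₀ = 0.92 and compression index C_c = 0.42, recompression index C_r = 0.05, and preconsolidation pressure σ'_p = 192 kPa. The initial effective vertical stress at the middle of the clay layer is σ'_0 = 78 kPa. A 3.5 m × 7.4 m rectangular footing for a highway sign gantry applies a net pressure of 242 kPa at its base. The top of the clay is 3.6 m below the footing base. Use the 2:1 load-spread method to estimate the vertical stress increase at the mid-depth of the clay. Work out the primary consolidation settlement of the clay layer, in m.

Mid-depth of clay below the footing base: z = 3.6 + 6.8/2 = 7 m.
Stress increase at mid-clay by the 2:1 spreading method:
Δσ = qBL/((B+z)(L+z)) = 242×3.5×7.4/((3.5+7)(7.4+7)) = 41.454 kPa
Final effective stress: σ'_f = 78 + 41.454 = 119.45 kPa.
σ'_f = 119.45 ≤ σ'_p = 192 kPa, so the clay remains overconsolidated and only the recompression index applies:
S_c = C_r·H/(1+e₀)·log₁₀(σ'_f/σ'_0) = 0.05×6.8/1.92×log₁₀(119.45/78)
    = 0.17709 × 0.18509 = 0.03278 m

S_c ≈ 0.0328 m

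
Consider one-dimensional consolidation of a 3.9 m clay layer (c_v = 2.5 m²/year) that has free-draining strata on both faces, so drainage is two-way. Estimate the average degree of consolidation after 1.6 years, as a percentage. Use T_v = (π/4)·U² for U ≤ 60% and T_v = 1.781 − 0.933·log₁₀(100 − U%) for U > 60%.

Drainage path length: H_d = H/2 = 1.95 m (double drainage).
T_v = c_v·t/H_d² = 2.5×1.6/1.95² = 1.0519.
T_v = 1.0519 corresponds to the U > 60% branch:
U = 1 − 10^((1.781 − T_v)/0.933)/100 = 0.9395

U ≈ 94 %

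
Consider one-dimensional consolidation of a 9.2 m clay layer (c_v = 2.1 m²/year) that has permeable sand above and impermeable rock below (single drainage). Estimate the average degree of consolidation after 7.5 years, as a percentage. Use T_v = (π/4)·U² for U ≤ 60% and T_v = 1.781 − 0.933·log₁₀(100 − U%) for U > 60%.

Drainage path length: H_d = H = 9.2 m (single drainage).
T_v = c_v·t/H_d² = 2.1×7.5/9.2² = 0.18608.
T_v = 0.18608 corresponds to the U ≤ 60% branch:
U = √(4T_v/π) = 0.4867

U ≈ 48.7 %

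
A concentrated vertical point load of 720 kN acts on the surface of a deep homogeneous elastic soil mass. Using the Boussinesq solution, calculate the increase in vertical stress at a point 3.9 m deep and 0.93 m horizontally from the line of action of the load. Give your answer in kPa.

Δσ_z ≈ 19.7 kPa

Boussinesq vertical stress below a point load on an elastic half-space:
Δσ_z = 3P/(2πz²) · [1 + (r/z)²]^(−5/2)
r/z = 0.93/3.9 = 0.23846; [1+(r/z)²]^(−5/2) = 0.87087.
Δσ_z = 3×720/(2π×3.9²) × 0.87087 = 22.602 × 0.87087 = 19.68 kPa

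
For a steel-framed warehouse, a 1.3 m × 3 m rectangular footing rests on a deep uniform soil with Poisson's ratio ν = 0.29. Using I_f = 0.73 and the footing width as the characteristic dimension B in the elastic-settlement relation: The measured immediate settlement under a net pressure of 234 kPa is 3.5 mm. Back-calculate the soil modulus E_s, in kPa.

S_e = q·B·(1−ν²)/E_s · I_f  ⇒  E_s = q·B·(1−ν²)·I_f / S_e.
E_s = 234 × 1.3 × 0.9159 × 0.73 / 0.0035 = 58110 kPa

E_s ≈ 58100 kPa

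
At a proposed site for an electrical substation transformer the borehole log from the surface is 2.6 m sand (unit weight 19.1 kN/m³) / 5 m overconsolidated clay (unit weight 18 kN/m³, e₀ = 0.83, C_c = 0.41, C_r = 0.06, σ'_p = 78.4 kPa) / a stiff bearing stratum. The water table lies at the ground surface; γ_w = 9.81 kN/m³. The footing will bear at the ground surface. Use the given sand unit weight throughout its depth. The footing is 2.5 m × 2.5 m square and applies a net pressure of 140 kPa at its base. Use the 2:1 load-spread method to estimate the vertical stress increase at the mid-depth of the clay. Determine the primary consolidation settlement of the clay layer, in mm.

S_c ≈ 20.8 mm

Mid-depth of clay below the ground surface: z = 2.6 + 5/2 = 5.1 m.
Total vertical stress at mid-clay: σ_v = 19.1×2.6 + 18×2.5 = 94.66 kPa.
Pore pressure: u = 9.81×(5.1 − 0) = 50.031 kPa.
Initial effective stress: σ'_0 = σ_v − u = 94.66 − 50.031 = 44.629 kPa.
Stress increase at mid-clay by the 2:1 spreading method:
Δσ = qBL/((B+z)(L+z)) = 140×2.5×2.5/((2.5+5.1)(2.5+5.1)) = 15.149 kPa
Final effective stress: σ'_f = 44.629 + 15.149 = 59.778 kPa.
σ'_f = 59.778 ≤ σ'_p = 78.4 kPa, so the clay remains overconsolidated and only the recompression index applies:
S_c = C_r·H/(1+e₀)·log₁₀(σ'_f/σ'_0) = 0.06×5/1.83×log₁₀(59.778/44.629)
    = 0.16393 × 0.12692 = 0.02081 m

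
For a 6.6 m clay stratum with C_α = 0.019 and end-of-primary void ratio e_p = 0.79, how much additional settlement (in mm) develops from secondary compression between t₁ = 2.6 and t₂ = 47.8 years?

Secondary compression: S_s = C_α·H/(1+e_p)·log₁₀(t₂/t₁)
S_s = 0.019×6.6/(1+0.79)×log₁₀(47.8/2.6)
    = 0.07006 × 1.264 = 0.08858 m

S_s ≈ 88.6 mm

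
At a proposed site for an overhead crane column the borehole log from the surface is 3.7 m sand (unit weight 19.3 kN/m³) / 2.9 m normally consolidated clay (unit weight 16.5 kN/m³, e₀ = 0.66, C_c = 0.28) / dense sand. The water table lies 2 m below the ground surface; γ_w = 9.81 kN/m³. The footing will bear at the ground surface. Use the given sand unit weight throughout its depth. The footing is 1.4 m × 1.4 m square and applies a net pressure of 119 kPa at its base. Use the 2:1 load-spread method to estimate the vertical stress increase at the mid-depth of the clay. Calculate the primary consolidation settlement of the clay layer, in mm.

S_c ≈ 17.2 mm

Mid-depth of clay below the ground surface: z = 3.7 + 2.9/2 = 5.15 m.
Total vertical stress at mid-clay: σ_v = 19.3×3.7 + 16.5×1.45 = 95.335 kPa.
Pore pressure: u = 9.81×(5.15 − 2) = 30.902 kPa.
Initial effective stress: σ'_0 = σ_v − u = 95.335 − 30.902 = 64.433 kPa.
Stress increase at mid-clay by the 2:1 spreading method:
Δσ = qBL/((B+z)(L+z)) = 119×1.4×1.4/((1.4+5.15)(1.4+5.15)) = 5.4365 kPa
Final effective stress: σ'_f = σ'_0 + Δσ = 64.433 + 5.4365 = 69.87 kPa.
Normally consolidated clay, so the full stress increment lies on the virgin compression line:
S_c = C_c·H/(1+e₀)·log₁₀(σ'_f/σ'_0) = 0.28×2.9/(1+0.66)×log₁₀(69.87/64.433)
    = 0.48916 × 0.035182 = 0.01721 m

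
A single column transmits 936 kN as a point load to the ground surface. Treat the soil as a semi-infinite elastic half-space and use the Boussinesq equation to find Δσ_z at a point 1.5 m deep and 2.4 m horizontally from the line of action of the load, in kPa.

Boussinesq vertical stress below a point load on an elastic half-space:
Δσ_z = 3P/(2πz²) · [1 + (r/z)²]^(−5/2)
r/z = 2.4/1.5 = 1.6; [1+(r/z)²]^(−5/2) = 0.041819.
Δσ_z = 3×936/(2π×1.5²) × 0.041819 = 198.63 × 0.041819 = 8.307 kPa

Δσ_z ≈ 8.31 kPa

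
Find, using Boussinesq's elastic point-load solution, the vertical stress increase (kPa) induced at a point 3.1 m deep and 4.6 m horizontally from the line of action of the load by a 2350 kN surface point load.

Δσ_z ≈ 6.36 kPa

Boussinesq vertical stress below a point load on an elastic half-space:
Δσ_z = 3P/(2πz²) · [1 + (r/z)²]^(−5/2)
r/z = 4.6/3.1 = 1.4839; [1+(r/z)²]^(−5/2) = 0.054512.
Δσ_z = 3×2350/(2π×3.1²) × 0.054512 = 116.76 × 0.054512 = 6.365 kPa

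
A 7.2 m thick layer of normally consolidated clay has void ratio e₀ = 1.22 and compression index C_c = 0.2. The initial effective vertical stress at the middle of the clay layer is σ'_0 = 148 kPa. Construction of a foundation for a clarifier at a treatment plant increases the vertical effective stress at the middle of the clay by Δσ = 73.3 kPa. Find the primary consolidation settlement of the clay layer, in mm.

Final effective stress: σ'_f = σ'_0 + Δσ = 148 + 73.3 = 221.3 kPa.
Normally consolidated clay, so the full stress increment lies on the virgin compression line:
S_c = C_c·H/(1+e₀)·log₁₀(σ'_f/σ'_0) = 0.2×7.2/(1+1.22)×log₁₀(221.3/148)
    = 0.64865 × 0.17472 = 0.1133 m

S_c ≈ 113 mm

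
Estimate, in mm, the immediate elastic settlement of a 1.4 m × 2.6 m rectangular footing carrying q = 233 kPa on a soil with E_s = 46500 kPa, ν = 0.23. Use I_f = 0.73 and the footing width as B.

Immediate (elastic) settlement: S_e = q·B·(1−ν²)/E_s · I_f.
S_e = 233 × 1.4 × (1 − 0.23²) / 46500 × 0.73
    = 233 × 1.4 × 0.9471 / 46500 × 0.73
    = 0.00485 m = 4.85 mm

S_e ≈ 4.85 mm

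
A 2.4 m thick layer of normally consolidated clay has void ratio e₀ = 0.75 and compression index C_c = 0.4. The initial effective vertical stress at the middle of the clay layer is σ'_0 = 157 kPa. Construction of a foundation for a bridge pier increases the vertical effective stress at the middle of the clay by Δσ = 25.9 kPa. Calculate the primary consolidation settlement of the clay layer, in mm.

S_c ≈ 36.4 mm

Final effective stress: σ'_f = σ'_0 + Δσ = 157 + 25.9 = 182.9 kPa.
Normally consolidated clay, so the full stress increment lies on the virgin compression line:
S_c = C_c·H/(1+e₀)·log₁₀(σ'_f/σ'_0) = 0.4×2.4/(1+0.75)×log₁₀(182.9/157)
    = 0.54857 × 0.066314 = 0.03638 m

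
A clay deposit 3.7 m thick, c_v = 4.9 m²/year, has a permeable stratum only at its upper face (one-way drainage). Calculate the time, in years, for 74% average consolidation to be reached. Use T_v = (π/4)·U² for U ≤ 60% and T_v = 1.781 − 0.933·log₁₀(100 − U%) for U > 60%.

t ≈ 1.29 years

Drainage path length: H_d = H = 3.7 m (single drainage).
U > 60%: T_v = 1.781 − 0.933·log₁₀(100 − 74) = 0.46083.
t = T_v·H_d²/c_v = 0.46083×3.7²/4.9 = 1.288 years.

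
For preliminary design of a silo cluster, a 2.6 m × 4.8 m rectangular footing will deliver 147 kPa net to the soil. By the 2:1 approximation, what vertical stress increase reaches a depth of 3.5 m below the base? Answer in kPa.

By the 2:1 method the load spreads at 1 horizontal : 2 vertical, so at depth z the loaded area has grown by z in each plan dimension:
Δσ = qBL/((B+z)(L+z)) = 147×2.6×4.8/((2.6+3.5)(4.8+3.5)) = 36.235 kPa

Δσ_z ≈ 36.2 kPa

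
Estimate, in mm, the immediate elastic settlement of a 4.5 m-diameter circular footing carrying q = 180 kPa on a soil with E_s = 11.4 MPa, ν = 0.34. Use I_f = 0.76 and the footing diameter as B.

Immediate (elastic) settlement: S_e = q·B·(1−ν²)/E_s · I_f.
E_s = 11.4 MPa = 11400 kPa.
S_e = 180 × 4.5 × (1 − 0.34²) / 11400 × 0.76
    = 180 × 4.5 × 0.8844 / 11400 × 0.76
    = 0.04776 m = 47.76 mm

S_e ≈ 47.8 mm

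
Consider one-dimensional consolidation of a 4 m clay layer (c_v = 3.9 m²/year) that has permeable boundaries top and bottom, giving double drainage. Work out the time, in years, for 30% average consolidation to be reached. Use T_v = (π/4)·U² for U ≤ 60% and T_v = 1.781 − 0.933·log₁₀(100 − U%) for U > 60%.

Drainage path length: H_d = H/2 = 2 m (double drainage).
U ≤ 60%: T_v = (π/4)·U² = (π/4)×0.3² = 0.070686.
t = T_v·H_d²/c_v = 0.070686×2²/3.9 = 0.0725 years.

t ≈ 0.0725 years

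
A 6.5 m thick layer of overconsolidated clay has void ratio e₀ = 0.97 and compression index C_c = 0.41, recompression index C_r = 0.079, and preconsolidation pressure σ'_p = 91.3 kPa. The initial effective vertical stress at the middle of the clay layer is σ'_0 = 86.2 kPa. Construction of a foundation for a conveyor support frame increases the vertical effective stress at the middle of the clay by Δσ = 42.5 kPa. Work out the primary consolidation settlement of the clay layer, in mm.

Final effective stress: σ'_f = 86.2 + 42.5 = 128.7 kPa.
σ'_f = 128.7 > σ'_p = 91.3 kPa, so the stress path crosses the preconsolidation pressure — recompression up to σ'_p, then virgin compression beyond:
S_c = H/(1+e₀)·[C_r·log₁₀(σ'_p/σ'_0) + C_c·log₁₀(σ'_f/σ'_p)]
    = 6.5/1.97 × [0.079×log₁₀(91.3/86.2) + 0.41×log₁₀(128.7/91.3)]
    = 3.2995 × [0.0019721 + 0.061134] = 0.2082 m

S_c ≈ 208 mm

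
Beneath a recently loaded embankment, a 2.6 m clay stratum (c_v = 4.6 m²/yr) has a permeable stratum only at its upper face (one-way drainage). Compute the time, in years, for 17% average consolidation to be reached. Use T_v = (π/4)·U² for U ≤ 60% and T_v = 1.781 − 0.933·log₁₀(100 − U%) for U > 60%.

t ≈ 0.0334 years

Drainage path length: H_d = H = 2.6 m (single drainage).
U ≤ 60%: T_v = (π/4)·U² = (π/4)×0.17² = 0.022698.
t = T_v·H_d²/c_v = 0.022698×2.6²/4.6 = 0.03336 years.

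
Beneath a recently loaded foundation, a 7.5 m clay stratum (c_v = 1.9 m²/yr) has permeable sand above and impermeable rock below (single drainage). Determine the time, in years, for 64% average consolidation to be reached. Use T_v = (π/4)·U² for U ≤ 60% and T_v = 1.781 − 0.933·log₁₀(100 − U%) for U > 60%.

t ≈ 9.74 years

Drainage path length: H_d = H = 7.5 m (single drainage).
U > 60%: T_v = 1.781 − 0.933·log₁₀(100 − 64) = 0.32897.
t = T_v·H_d²/c_v = 0.32897×7.5²/1.9 = 9.739 years.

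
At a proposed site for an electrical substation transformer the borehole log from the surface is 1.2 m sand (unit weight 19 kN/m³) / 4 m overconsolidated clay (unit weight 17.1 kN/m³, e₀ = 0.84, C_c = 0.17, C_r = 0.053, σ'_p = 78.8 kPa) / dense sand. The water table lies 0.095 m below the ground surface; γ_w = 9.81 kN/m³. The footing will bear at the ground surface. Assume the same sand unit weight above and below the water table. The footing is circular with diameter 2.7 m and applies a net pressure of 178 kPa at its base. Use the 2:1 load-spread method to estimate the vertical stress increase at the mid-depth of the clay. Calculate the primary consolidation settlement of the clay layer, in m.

Mid-depth of clay below the ground surface: z = 1.2 + 4/2 = 3.2 m.
Total vertical stress at mid-clay: σ_v = 19×1.2 + 17.1×2 = 57 kPa.
Pore pressure: u = 9.81×(3.2 − 0.095) = 30.46 kPa.
Initial effective stress: σ'_0 = σ_v − u = 57 − 30.46 = 26.54 kPa.
Stress increase at mid-clay by the 2:1 spreading method:
Δσ ≈ qD²/(D+z)² = 178×2.7²/(2.7+3.2)² = 37.277 kPa
Final effective stress: σ'_f = 26.54 + 37.277 = 63.817 kPa.
σ'_f = 63.817 ≤ σ'_p = 78.8 kPa, so the clay remains overconsolidated and only the recompression index applies:
S_c = C_r·H/(1+e₀)·log₁₀(σ'_f/σ'_0) = 0.053×4/1.84×log₁₀(63.817/26.54)
    = 0.11522 × 0.38104 = 0.0439 m

S_c ≈ 0.0439 m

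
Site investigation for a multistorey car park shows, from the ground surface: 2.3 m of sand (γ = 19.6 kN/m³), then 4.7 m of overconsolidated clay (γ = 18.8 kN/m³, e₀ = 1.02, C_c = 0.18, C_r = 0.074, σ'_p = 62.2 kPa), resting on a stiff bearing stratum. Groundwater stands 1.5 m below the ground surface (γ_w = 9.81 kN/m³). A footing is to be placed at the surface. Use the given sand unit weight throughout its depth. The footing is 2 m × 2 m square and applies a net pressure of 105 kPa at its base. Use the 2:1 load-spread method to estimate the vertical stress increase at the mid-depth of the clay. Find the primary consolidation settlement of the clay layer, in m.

Mid-depth of clay below the ground surface: z = 2.3 + 4.7/2 = 4.65 m.
Total vertical stress at mid-clay: σ_v = 19.6×2.3 + 18.8×2.35 = 89.26 kPa.
Pore pressure: u = 9.81×(4.65 − 1.5) = 30.902 kPa.
Initial effective stress: σ'_0 = σ_v − u = 89.26 − 30.902 = 58.358 kPa.
Stress increase at mid-clay by the 2:1 spreading method:
Δσ = qBL/((B+z)(L+z)) = 105×2×2/((2+4.65)(2+4.65)) = 9.4974 kPa
Final effective stress: σ'_f = 58.358 + 9.4974 = 67.855 kPa.
σ'_f = 67.855 > σ'_p = 62.2 kPa, so the stress path crosses the preconsolidation pressure — recompression up to σ'_p, then virgin compression beyond:
S_c = H/(1+e₀)·[C_r·log₁₀(σ'_p/σ'_0) + C_c·log₁₀(σ'_f/σ'_p)]
    = 4.7/2.02 × [0.074×log₁₀(62.2/58.358) + 0.18×log₁₀(67.855/62.2)]
    = 2.3267 × [0.0020491 + 0.0068025] = 0.0206 m

S_c ≈ 0.0206 m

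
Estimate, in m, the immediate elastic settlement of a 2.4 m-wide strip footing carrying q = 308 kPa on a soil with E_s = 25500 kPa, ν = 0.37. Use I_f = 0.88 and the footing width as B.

S_e ≈ 0.022 m

Immediate (elastic) settlement: S_e = q·B·(1−ν²)/E_s · I_f.
S_e = 308 × 2.4 × (1 − 0.37²) / 25500 × 0.88
    = 308 × 2.4 × 0.8631 / 25500 × 0.88
    = 0.02202 m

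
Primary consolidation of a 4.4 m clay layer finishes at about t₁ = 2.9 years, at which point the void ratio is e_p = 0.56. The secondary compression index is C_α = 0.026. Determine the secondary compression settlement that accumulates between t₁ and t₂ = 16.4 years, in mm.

Secondary compression: S_s = C_α·H/(1+e_p)·log₁₀(t₂/t₁)
S_s = 0.026×4.4/(1+0.56)×log₁₀(16.4/2.9)
    = 0.07333 × 0.7524 = 0.05518 m

S_s ≈ 55.2 mm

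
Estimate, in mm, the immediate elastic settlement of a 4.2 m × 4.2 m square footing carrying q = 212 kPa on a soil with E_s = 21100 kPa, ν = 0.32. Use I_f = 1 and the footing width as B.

Immediate (elastic) settlement: S_e = q·B·(1−ν²)/E_s · I_f.
S_e = 212 × 4.2 × (1 − 0.32²) / 21100 × 1
    = 212 × 4.2 × 0.8976 / 21100 × 1
    = 0.03788 m = 37.88 mm

S_e ≈ 37.9 mm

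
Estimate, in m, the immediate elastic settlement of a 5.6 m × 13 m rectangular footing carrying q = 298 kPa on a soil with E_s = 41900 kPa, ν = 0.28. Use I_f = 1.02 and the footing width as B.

S_e ≈ 0.0374 m

Immediate (elastic) settlement: S_e = q·B·(1−ν²)/E_s · I_f.
S_e = 298 × 5.6 × (1 − 0.28²) / 41900 × 1.02
    = 298 × 5.6 × 0.9216 / 41900 × 1.02
    = 0.03744 m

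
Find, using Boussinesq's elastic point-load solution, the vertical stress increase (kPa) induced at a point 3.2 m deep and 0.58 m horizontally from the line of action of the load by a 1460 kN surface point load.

Boussinesq vertical stress below a point load on an elastic half-space:
Δσ_z = 3P/(2πz²) · [1 + (r/z)²]^(−5/2)
r/z = 0.58/3.2 = 0.18125; [1+(r/z)²]^(−5/2) = 0.92237.
Δσ_z = 3×1460/(2π×3.2²) × 0.92237 = 68.076 × 0.92237 = 62.79 kPa

Δσ_z ≈ 62.8 kPa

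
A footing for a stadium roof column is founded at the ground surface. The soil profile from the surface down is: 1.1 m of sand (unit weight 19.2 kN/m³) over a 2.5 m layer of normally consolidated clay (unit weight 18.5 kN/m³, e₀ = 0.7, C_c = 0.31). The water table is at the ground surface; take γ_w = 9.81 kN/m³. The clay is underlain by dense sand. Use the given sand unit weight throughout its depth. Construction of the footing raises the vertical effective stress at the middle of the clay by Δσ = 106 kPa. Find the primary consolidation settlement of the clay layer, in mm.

S_c ≈ 355 mm

Mid-depth of clay below the ground surface: z = 1.1 + 2.5/2 = 2.35 m.
Total vertical stress at mid-clay: σ_v = 19.2×1.1 + 18.5×1.25 = 44.245 kPa.
Pore pressure: u = 9.81×(2.35 − 0) = 23.054 kPa.
Initial effective stress: σ'_0 = σ_v − u = 44.245 − 23.054 = 21.191 kPa.
Final effective stress: σ'_f = σ'_0 + Δσ = 21.191 + 106 = 127.19 kPa.
Normally consolidated clay, so the full stress increment lies on the virgin compression line:
S_c = C_c·H/(1+e₀)·log₁₀(σ'_f/σ'_0) = 0.31×2.5/(1+0.7)×log₁₀(127.19/21.191)
    = 0.45588 × 0.7783 = 0.3548 m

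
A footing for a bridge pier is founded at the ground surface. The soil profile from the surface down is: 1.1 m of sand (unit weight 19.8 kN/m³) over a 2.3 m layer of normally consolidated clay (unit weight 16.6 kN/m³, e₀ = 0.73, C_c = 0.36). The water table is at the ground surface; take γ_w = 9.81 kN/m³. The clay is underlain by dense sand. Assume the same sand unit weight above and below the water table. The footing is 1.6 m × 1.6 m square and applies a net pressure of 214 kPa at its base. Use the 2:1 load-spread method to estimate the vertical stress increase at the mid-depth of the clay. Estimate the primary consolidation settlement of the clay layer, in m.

S_c ≈ 0.226 m

Mid-depth of clay below the ground surface: z = 1.1 + 2.3/2 = 2.25 m.
Total vertical stress at mid-clay: σ_v = 19.8×1.1 + 16.6×1.15 = 40.87 kPa.
Pore pressure: u = 9.81×(2.25 − 0) = 22.073 kPa.
Initial effective stress: σ'_0 = σ_v − u = 40.87 − 22.073 = 18.797 kPa.
Stress increase at mid-clay by the 2:1 spreading method:
Δσ = qBL/((B+z)(L+z)) = 214×1.6×1.6/((1.6+2.25)(1.6+2.25)) = 36.96 kPa
Final effective stress: σ'_f = σ'_0 + Δσ = 18.797 + 36.96 = 55.757 kPa.
Normally consolidated clay, so the full stress increment lies on the virgin compression line:
S_c = C_c·H/(1+e₀)·log₁₀(σ'_f/σ'_0) = 0.36×2.3/(1+0.73)×log₁₀(55.757/18.797)
    = 0.47861 × 0.47221 = 0.226 m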